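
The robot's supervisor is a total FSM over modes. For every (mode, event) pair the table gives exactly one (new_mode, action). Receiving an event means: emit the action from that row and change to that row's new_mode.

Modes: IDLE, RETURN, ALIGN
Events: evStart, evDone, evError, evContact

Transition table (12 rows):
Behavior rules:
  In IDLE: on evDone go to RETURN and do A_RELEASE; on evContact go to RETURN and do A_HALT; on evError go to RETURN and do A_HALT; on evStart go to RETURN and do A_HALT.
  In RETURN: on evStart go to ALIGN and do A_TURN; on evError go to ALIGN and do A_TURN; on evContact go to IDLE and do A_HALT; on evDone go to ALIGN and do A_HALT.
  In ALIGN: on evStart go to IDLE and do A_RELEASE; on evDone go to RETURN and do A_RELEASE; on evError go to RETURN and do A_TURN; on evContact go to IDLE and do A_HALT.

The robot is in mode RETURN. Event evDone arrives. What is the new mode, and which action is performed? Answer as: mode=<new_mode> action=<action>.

current mode = RETURN; filter table to that mode:
  (RETURN, evStart) → (ALIGN, A_TURN)
  (RETURN, evError) → (ALIGN, A_TURN)
  (RETURN, evContact) → (IDLE, A_HALT)
  (RETURN, evDone) → (ALIGN, A_HALT)  ← event matches
event = evDone selects (ALIGN, A_HALT)

mode=ALIGN action=A_HALT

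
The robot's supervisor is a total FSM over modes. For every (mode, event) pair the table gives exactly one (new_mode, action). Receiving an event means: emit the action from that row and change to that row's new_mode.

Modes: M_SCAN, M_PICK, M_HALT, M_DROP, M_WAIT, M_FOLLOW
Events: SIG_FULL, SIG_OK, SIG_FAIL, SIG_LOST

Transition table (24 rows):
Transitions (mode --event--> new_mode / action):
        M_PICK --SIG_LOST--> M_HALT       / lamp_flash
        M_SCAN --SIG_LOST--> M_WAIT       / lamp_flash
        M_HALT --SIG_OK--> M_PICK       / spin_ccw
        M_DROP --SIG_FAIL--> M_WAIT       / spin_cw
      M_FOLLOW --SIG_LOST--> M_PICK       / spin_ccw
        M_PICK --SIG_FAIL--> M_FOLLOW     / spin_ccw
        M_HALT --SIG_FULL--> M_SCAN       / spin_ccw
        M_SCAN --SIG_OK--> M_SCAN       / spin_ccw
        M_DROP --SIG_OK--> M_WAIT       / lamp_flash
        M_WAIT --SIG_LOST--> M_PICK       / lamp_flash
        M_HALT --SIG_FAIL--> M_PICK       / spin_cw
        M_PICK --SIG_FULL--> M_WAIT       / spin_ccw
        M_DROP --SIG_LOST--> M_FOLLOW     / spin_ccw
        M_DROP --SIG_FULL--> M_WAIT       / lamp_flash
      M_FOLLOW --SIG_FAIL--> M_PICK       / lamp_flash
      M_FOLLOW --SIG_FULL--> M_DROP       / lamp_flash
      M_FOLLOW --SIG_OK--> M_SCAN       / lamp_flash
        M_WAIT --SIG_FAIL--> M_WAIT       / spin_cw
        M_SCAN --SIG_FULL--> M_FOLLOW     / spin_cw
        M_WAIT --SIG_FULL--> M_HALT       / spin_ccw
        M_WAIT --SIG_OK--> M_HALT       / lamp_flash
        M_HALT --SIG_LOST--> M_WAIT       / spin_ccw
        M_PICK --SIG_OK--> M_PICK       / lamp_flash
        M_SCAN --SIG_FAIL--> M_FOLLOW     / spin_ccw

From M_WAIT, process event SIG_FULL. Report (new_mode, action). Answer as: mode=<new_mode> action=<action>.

current mode = M_WAIT; filter table to that mode:
  (M_WAIT, SIG_LOST) → (M_PICK, lamp_flash)
  (M_WAIT, SIG_FAIL) → (M_WAIT, spin_cw)
  (M_WAIT, SIG_FULL) → (M_HALT, spin_ccw)  ← event matches
  (M_WAIT, SIG_OK) → (M_HALT, lamp_flash)
event = SIG_FULL selects (M_HALT, spin_ccw)

mode=M_HALT action=spin_ccw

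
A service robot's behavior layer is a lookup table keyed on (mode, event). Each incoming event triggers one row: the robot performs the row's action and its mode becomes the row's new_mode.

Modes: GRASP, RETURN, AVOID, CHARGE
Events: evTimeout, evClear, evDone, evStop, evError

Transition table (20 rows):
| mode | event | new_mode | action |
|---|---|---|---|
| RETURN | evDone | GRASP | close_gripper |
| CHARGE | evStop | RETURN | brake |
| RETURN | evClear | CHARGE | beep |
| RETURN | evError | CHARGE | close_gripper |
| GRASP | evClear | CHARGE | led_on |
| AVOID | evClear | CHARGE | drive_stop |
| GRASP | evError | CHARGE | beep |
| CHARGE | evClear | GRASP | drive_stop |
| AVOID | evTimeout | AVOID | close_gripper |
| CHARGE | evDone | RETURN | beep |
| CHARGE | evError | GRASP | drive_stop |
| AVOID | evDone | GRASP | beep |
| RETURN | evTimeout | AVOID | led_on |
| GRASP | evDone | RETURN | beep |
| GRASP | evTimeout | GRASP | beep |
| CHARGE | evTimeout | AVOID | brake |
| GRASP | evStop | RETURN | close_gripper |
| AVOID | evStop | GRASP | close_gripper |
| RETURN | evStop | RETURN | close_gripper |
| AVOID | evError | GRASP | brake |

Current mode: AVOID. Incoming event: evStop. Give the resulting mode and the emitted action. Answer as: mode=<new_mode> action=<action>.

current mode = AVOID; filter table to that mode:
  (AVOID, evClear) → (CHARGE, drive_stop)
  (AVOID, evTimeout) → (AVOID, close_gripper)
  (AVOID, evDone) → (GRASP, beep)
  (AVOID, evStop) → (GRASP, close_gripper)  ← event matches
  (AVOID, evError) → (GRASP, brake)
event = evStop selects (GRASP, close_gripper)

mode=GRASP action=close_gripper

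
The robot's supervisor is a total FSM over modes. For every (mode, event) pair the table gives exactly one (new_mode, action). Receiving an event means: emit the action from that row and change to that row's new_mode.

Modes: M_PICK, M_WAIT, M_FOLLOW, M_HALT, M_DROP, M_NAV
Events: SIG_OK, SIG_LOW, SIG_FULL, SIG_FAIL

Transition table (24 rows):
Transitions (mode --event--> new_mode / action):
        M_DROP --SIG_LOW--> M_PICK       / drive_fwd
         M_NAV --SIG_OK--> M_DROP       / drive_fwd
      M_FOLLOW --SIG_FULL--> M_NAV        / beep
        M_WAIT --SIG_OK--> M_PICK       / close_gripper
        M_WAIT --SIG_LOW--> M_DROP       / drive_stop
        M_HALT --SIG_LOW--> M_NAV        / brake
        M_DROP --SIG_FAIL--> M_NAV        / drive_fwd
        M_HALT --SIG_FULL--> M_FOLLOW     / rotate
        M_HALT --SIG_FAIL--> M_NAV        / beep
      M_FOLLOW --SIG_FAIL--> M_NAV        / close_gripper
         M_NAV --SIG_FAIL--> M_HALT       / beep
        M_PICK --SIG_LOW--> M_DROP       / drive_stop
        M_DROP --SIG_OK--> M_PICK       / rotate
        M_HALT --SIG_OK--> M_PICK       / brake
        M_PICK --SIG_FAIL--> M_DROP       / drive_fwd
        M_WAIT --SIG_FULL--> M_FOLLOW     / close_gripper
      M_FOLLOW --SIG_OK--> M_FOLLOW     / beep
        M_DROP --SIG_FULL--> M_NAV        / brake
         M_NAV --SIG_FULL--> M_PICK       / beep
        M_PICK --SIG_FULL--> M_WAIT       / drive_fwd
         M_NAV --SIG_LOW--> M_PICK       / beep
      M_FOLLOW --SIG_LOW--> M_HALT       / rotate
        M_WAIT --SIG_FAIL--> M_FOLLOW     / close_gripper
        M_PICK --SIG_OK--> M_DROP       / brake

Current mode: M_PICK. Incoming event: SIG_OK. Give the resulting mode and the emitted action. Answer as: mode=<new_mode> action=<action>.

mode=M_DROP action=brake

current mode = M_PICK; filter table to that mode:
  (M_PICK, SIG_LOW) → (M_DROP, drive_stop)
  (M_PICK, SIG_FAIL) → (M_DROP, drive_fwd)
  (M_PICK, SIG_FULL) → (M_WAIT, drive_fwd)
  (M_PICK, SIG_OK) → (M_DROP, brake)  ← event matches
event = SIG_OK selects (M_DROP, brake)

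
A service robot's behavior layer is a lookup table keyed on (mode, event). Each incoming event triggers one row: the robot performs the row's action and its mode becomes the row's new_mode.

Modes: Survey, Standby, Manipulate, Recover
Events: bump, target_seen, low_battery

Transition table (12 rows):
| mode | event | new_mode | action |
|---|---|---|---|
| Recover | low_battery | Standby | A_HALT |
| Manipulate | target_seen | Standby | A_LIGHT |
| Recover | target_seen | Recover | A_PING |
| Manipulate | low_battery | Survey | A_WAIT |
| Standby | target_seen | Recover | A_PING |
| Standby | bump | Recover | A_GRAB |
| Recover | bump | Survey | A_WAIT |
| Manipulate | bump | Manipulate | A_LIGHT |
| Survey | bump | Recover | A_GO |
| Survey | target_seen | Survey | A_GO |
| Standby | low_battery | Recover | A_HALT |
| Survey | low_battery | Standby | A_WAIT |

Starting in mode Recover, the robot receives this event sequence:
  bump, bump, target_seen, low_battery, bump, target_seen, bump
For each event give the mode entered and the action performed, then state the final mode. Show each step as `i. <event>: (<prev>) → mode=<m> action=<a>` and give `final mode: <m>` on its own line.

1. bump: (Recover) → mode=Survey action=A_WAIT
2. bump: (Survey) → mode=Recover action=A_GO
3. target_seen: (Recover) → mode=Recover action=A_PING
4. low_battery: (Recover) → mode=Standby action=A_HALT
5. bump: (Standby) → mode=Recover action=A_GRAB
6. target_seen: (Recover) → mode=Recover action=A_PING
7. bump: (Recover) → mode=Survey action=A_WAIT

final mode: Survey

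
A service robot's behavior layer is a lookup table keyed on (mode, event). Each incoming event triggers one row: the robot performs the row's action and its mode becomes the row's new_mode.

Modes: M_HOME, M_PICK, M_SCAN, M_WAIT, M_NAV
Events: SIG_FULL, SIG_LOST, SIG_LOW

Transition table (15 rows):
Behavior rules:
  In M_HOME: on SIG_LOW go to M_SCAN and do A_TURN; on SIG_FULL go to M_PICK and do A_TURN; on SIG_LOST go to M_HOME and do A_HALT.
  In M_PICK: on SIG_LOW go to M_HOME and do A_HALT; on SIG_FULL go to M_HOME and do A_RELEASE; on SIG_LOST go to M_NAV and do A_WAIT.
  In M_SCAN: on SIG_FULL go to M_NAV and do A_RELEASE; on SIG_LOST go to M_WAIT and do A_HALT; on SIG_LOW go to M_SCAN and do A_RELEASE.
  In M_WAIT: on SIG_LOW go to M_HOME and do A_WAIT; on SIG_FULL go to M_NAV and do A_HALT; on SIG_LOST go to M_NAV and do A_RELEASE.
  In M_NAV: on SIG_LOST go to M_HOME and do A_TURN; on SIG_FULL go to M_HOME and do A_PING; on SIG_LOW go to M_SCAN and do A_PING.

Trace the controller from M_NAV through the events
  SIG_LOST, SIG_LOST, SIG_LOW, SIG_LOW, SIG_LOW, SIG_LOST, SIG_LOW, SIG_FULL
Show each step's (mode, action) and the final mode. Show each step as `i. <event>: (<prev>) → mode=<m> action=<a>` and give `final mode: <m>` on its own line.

final mode: M_PICK

1. SIG_LOST: (M_NAV) → mode=M_HOME action=A_TURN
2. SIG_LOST: (M_HOME) → mode=M_HOME action=A_HALT
3. SIG_LOW: (M_HOME) → mode=M_SCAN action=A_TURN
4. SIG_LOW: (M_SCAN) → mode=M_SCAN action=A_RELEASE
5. SIG_LOW: (M_SCAN) → mode=M_SCAN action=A_RELEASE
6. SIG_LOST: (M_SCAN) → mode=M_WAIT action=A_HALT
7. SIG_LOW: (M_WAIT) → mode=M_HOME action=A_WAIT
8. SIG_FULL: (M_HOME) → mode=M_PICK action=A_TURN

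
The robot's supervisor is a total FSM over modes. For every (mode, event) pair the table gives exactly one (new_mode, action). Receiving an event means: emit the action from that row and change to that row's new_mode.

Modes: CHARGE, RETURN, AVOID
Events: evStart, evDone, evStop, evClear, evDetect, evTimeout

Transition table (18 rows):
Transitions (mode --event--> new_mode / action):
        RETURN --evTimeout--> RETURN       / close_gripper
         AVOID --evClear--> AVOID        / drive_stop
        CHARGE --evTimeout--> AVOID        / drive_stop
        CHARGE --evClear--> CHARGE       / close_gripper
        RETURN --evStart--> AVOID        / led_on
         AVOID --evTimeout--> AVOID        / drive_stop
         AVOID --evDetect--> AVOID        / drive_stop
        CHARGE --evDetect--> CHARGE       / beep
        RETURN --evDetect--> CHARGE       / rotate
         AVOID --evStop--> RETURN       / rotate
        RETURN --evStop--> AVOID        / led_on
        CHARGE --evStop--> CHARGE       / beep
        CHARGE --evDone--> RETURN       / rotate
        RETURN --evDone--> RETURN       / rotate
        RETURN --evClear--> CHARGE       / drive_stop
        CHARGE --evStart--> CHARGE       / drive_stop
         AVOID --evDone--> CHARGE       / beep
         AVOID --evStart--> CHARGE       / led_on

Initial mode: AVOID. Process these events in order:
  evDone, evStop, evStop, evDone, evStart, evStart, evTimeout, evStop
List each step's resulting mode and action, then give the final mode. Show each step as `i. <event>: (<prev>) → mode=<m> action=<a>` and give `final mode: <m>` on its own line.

1. evDone: (AVOID) → mode=CHARGE action=beep
2. evStop: (CHARGE) → mode=CHARGE action=beep
3. evStop: (CHARGE) → mode=CHARGE action=beep
4. evDone: (CHARGE) → mode=RETURN action=rotate
5. evStart: (RETURN) → mode=AVOID action=led_on
6. evStart: (AVOID) → mode=CHARGE action=led_on
7. evTimeout: (CHARGE) → mode=AVOID action=drive_stop
8. evStop: (AVOID) → mode=RETURN action=rotate

final mode: RETURN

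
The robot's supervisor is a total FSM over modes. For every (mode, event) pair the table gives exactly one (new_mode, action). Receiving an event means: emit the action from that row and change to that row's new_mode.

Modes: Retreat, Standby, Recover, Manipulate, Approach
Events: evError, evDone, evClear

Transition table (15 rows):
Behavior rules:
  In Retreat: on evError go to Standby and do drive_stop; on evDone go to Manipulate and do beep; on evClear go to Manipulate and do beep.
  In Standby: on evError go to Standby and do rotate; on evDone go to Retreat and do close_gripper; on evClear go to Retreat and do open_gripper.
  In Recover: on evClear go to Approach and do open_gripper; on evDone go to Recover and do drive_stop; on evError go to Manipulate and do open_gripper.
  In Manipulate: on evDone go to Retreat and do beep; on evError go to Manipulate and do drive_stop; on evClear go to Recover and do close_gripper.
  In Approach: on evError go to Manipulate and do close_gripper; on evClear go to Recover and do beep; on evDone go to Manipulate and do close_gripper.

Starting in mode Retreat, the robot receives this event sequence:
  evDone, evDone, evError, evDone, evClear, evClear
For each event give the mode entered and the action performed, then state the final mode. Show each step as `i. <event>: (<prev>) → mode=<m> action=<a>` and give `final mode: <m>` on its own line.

1. evDone: (Retreat) → mode=Manipulate action=beep
2. evDone: (Manipulate) → mode=Retreat action=beep
3. evError: (Retreat) → mode=Standby action=drive_stop
4. evDone: (Standby) → mode=Retreat action=close_gripper
5. evClear: (Retreat) → mode=Manipulate action=beep
6. evClear: (Manipulate) → mode=Recover action=close_gripper

final mode: Recover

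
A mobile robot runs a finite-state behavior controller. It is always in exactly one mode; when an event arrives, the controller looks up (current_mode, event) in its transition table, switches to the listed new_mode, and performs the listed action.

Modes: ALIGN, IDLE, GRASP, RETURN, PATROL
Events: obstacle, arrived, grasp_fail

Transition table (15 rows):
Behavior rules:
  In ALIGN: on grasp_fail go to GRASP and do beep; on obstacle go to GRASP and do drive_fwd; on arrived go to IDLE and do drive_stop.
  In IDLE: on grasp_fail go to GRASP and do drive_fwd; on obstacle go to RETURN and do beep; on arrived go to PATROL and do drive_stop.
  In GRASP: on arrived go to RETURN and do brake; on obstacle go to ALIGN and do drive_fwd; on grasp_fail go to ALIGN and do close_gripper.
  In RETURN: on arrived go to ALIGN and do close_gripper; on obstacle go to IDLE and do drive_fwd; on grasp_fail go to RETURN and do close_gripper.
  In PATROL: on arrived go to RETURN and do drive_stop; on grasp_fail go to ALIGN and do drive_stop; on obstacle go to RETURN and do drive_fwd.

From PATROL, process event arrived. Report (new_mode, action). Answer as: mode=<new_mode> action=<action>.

current mode = PATROL; filter table to that mode:
  (PATROL, arrived) → (RETURN, drive_stop)  ← event matches
  (PATROL, grasp_fail) → (ALIGN, drive_stop)
  (PATROL, obstacle) → (RETURN, drive_fwd)
event = arrived selects (RETURN, drive_stop)

mode=RETURN action=drive_stop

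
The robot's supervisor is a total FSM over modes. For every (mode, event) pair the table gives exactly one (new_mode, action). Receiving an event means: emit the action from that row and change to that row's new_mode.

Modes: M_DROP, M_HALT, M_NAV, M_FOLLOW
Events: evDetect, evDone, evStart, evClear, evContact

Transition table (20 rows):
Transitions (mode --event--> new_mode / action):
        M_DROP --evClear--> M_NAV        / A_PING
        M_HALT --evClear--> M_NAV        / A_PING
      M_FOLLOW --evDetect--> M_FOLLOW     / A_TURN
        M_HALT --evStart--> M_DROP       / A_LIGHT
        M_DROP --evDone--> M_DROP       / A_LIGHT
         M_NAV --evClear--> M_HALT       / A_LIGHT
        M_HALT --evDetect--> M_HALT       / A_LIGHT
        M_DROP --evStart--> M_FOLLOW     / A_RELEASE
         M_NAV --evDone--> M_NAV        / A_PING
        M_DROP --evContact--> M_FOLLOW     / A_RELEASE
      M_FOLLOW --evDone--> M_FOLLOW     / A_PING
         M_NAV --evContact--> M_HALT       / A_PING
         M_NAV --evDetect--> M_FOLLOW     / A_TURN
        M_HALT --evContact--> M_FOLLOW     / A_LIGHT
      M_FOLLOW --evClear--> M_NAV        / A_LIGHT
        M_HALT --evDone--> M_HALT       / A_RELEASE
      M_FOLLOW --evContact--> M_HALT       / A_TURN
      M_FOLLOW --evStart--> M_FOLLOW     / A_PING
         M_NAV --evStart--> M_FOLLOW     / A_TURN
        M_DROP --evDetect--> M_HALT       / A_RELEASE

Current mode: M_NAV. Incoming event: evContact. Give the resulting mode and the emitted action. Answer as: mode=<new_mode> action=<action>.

current mode = M_NAV; filter table to that mode:
  (M_NAV, evClear) → (M_HALT, A_LIGHT)
  (M_NAV, evDone) → (M_NAV, A_PING)
  (M_NAV, evContact) → (M_HALT, A_PING)  ← event matches
  (M_NAV, evDetect) → (M_FOLLOW, A_TURN)
  (M_NAV, evStart) → (M_FOLLOW, A_TURN)
event = evContact selects (M_HALT, A_PING)

mode=M_HALT action=A_PING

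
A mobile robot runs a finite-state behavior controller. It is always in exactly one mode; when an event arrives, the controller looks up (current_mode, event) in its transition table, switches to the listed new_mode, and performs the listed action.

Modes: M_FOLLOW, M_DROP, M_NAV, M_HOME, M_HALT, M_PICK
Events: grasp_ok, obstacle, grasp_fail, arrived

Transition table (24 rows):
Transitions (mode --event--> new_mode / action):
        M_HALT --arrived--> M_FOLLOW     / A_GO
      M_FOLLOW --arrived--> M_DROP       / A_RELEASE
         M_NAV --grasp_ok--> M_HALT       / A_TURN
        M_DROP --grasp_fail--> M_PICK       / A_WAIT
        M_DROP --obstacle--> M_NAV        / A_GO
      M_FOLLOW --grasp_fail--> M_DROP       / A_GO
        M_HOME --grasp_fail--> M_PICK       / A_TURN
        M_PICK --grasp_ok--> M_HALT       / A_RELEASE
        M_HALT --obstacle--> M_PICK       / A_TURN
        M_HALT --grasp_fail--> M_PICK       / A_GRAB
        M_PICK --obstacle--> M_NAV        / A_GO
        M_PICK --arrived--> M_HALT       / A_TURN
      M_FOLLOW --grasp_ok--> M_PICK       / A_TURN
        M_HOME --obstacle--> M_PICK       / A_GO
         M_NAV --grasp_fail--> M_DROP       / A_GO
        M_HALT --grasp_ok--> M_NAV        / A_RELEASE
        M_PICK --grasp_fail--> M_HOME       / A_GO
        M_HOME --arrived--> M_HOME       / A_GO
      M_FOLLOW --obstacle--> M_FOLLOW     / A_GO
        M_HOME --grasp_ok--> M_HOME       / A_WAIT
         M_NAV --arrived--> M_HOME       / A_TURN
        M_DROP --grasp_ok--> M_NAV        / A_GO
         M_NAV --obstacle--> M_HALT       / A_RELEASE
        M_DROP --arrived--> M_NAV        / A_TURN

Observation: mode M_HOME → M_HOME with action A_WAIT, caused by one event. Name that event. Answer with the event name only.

try grasp_ok: (M_HOME, grasp_ok) → (M_HOME, A_WAIT)  ← matches
try obstacle: (M_HOME, obstacle) → (M_PICK, A_GO)
try grasp_fail: (M_HOME, grasp_fail) → (M_PICK, A_TURN)
try arrived: (M_HOME, arrived) → (M_HOME, A_GO)

grasp_ok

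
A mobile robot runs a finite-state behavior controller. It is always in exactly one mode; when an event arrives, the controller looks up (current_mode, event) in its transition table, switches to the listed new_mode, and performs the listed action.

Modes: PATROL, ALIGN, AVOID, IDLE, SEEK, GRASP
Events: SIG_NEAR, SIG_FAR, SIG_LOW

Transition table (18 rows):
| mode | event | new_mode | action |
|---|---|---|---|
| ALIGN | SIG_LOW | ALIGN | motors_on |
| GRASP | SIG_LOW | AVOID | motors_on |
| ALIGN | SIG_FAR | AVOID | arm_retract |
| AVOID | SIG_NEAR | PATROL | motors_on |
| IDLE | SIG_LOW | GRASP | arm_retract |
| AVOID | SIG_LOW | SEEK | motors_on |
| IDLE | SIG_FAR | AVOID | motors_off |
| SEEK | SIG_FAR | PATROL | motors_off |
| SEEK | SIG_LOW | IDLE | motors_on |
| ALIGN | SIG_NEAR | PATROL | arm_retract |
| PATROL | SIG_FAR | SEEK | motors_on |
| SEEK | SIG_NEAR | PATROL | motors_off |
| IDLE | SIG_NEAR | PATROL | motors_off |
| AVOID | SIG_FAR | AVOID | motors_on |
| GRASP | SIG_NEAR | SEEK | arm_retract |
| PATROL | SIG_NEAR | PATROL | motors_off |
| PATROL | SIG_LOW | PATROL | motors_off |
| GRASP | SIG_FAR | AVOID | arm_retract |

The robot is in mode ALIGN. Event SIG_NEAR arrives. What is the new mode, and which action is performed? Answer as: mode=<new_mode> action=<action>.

current mode = ALIGN; filter table to that mode:
  (ALIGN, SIG_LOW) → (ALIGN, motors_on)
  (ALIGN, SIG_FAR) → (AVOID, arm_retract)
  (ALIGN, SIG_NEAR) → (PATROL, arm_retract)  ← event matches
event = SIG_NEAR selects (PATROL, arm_retract)

mode=PATROL action=arm_retract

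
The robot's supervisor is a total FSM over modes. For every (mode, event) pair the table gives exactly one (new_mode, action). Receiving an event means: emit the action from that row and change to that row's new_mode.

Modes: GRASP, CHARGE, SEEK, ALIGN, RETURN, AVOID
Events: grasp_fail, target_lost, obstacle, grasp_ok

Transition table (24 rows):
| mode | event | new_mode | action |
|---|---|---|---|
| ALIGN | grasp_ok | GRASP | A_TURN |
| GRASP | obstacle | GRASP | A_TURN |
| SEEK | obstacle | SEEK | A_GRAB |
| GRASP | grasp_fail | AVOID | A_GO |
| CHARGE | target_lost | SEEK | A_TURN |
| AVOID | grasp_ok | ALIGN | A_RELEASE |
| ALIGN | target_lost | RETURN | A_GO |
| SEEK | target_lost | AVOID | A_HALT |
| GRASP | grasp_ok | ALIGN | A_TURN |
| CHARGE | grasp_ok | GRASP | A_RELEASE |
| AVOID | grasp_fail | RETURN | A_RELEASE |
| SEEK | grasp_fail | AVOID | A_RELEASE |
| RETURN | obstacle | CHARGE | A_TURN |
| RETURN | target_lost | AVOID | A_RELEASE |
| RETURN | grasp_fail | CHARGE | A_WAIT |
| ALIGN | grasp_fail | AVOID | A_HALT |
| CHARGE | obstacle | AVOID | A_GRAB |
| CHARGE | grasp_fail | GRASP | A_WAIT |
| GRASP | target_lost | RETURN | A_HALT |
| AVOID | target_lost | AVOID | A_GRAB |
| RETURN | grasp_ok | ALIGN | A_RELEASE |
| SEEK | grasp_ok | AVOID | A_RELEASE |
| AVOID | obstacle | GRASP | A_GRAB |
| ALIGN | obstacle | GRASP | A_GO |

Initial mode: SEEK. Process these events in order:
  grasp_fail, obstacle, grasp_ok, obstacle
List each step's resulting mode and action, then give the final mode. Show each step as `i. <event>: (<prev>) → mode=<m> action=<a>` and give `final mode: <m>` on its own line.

1. grasp_fail: (SEEK) → mode=AVOID action=A_RELEASE
2. obstacle: (AVOID) → mode=GRASP action=A_GRAB
3. grasp_ok: (GRASP) → mode=ALIGN action=A_TURN
4. obstacle: (ALIGN) → mode=GRASP action=A_GO

final mode: GRASP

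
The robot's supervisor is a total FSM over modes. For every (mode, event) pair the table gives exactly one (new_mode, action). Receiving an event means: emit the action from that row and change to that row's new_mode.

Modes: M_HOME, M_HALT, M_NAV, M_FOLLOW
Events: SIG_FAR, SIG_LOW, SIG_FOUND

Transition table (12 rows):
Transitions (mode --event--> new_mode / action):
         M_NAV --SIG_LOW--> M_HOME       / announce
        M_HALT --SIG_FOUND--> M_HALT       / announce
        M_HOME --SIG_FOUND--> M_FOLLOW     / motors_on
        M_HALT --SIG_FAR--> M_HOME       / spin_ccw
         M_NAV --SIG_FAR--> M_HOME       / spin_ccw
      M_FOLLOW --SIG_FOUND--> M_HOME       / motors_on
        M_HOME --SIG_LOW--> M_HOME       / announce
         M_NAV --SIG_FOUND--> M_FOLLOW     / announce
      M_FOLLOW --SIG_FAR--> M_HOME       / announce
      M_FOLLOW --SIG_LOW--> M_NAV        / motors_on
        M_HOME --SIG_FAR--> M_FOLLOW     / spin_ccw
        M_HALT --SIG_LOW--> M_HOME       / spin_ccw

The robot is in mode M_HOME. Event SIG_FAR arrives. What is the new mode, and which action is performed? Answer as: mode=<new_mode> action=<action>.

mode=M_FOLLOW action=spin_ccw

current mode = M_HOME; filter table to that mode:
  (M_HOME, SIG_FOUND) → (M_FOLLOW, motors_on)
  (M_HOME, SIG_LOW) → (M_HOME, announce)
  (M_HOME, SIG_FAR) → (M_FOLLOW, spin_ccw)  ← event matches
event = SIG_FAR selects (M_FOLLOW, spin_ccw)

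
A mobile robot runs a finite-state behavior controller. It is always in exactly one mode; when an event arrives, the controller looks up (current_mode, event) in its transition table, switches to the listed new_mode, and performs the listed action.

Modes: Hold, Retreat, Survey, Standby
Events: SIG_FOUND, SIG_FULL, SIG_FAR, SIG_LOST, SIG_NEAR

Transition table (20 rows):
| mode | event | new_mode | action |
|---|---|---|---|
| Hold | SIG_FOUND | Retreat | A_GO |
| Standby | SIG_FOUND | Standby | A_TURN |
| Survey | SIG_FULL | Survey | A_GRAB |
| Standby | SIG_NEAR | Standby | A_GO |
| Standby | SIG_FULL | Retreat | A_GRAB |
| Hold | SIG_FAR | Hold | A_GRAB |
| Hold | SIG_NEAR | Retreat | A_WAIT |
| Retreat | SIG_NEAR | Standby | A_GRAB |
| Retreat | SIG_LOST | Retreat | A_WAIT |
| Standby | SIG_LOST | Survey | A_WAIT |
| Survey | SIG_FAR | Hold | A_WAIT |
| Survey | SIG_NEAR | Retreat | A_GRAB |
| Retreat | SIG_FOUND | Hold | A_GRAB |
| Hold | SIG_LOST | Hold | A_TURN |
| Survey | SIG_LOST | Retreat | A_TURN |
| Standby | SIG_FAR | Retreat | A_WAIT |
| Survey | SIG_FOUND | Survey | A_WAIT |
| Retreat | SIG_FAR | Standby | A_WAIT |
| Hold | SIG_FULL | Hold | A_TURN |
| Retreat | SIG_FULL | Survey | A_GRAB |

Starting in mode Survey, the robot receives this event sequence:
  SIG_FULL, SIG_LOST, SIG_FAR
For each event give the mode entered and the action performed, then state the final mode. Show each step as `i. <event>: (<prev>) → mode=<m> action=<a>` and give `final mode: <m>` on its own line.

final mode: Standby

1. SIG_FULL: (Survey) → mode=Survey action=A_GRAB
2. SIG_LOST: (Survey) → mode=Retreat action=A_TURN
3. SIG_FAR: (Retreat) → mode=Standby action=A_WAIT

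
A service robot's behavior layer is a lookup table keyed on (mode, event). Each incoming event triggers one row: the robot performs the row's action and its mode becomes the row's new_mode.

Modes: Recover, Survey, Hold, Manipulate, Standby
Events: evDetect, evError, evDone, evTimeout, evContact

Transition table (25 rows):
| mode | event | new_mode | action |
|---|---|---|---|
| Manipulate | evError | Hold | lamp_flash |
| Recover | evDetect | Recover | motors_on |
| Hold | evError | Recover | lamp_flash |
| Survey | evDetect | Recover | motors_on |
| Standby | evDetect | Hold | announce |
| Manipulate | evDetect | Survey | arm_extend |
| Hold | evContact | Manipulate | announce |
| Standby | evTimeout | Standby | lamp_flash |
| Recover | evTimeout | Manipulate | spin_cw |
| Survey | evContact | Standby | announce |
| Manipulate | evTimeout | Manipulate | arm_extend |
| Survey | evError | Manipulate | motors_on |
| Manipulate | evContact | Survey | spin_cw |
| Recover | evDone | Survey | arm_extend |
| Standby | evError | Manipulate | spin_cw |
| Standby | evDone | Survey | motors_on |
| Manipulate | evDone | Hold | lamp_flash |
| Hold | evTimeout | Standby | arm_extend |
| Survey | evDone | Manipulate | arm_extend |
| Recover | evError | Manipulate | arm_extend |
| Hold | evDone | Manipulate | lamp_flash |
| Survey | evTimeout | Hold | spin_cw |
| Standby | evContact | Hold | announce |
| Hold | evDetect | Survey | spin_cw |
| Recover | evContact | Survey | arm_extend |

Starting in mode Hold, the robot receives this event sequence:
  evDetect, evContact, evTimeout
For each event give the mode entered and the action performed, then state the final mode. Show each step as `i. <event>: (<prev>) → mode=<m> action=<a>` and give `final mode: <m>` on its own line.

final mode: Standby

1. evDetect: (Hold) → mode=Survey action=spin_cw
2. evContact: (Survey) → mode=Standby action=announce
3. evTimeout: (Standby) → mode=Standby action=lamp_flash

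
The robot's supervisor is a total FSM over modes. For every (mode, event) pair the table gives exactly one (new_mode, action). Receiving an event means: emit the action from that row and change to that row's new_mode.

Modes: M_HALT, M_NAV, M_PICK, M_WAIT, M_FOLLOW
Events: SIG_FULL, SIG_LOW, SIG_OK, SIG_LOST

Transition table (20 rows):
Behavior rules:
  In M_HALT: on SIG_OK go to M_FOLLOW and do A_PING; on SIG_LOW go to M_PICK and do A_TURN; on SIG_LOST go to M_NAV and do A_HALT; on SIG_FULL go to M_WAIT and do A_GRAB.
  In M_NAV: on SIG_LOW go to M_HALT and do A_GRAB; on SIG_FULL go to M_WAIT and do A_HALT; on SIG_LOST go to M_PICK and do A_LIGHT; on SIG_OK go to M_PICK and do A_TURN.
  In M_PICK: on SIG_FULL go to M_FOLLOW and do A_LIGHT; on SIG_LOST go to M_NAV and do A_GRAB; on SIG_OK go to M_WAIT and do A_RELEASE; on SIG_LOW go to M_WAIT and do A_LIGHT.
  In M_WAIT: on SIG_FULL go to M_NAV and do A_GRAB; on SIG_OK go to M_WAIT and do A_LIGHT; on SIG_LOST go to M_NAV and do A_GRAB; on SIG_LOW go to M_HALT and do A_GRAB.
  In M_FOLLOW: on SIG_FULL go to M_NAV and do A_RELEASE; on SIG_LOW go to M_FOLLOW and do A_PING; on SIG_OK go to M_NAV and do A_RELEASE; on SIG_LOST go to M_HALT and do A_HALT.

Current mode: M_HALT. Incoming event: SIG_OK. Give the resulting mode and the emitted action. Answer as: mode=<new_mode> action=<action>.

mode=M_FOLLOW action=A_PING

current mode = M_HALT; filter table to that mode:
  (M_HALT, SIG_OK) → (M_FOLLOW, A_PING)  ← event matches
  (M_HALT, SIG_LOW) → (M_PICK, A_TURN)
  (M_HALT, SIG_LOST) → (M_NAV, A_HALT)
  (M_HALT, SIG_FULL) → (M_WAIT, A_GRAB)
event = SIG_OK selects (M_FOLLOW, A_PING)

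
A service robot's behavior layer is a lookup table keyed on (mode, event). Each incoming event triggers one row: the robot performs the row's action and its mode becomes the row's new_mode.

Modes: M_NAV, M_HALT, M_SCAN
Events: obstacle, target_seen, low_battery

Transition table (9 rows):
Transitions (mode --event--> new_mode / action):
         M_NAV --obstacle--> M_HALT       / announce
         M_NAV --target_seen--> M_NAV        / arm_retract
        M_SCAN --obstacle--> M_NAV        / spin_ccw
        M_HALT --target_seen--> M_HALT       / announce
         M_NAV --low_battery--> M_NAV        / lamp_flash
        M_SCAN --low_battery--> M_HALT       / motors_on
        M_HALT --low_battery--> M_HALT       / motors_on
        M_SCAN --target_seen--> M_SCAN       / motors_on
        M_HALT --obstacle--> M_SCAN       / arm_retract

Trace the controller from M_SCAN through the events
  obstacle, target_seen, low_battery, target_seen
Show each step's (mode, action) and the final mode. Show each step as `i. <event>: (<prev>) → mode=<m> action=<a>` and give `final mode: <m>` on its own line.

final mode: M_NAV

1. obstacle: (M_SCAN) → mode=M_NAV action=spin_ccw
2. target_seen: (M_NAV) → mode=M_NAV action=arm_retract
3. low_battery: (M_NAV) → mode=M_NAV action=lamp_flash
4. target_seen: (M_NAV) → mode=M_NAV action=arm_retract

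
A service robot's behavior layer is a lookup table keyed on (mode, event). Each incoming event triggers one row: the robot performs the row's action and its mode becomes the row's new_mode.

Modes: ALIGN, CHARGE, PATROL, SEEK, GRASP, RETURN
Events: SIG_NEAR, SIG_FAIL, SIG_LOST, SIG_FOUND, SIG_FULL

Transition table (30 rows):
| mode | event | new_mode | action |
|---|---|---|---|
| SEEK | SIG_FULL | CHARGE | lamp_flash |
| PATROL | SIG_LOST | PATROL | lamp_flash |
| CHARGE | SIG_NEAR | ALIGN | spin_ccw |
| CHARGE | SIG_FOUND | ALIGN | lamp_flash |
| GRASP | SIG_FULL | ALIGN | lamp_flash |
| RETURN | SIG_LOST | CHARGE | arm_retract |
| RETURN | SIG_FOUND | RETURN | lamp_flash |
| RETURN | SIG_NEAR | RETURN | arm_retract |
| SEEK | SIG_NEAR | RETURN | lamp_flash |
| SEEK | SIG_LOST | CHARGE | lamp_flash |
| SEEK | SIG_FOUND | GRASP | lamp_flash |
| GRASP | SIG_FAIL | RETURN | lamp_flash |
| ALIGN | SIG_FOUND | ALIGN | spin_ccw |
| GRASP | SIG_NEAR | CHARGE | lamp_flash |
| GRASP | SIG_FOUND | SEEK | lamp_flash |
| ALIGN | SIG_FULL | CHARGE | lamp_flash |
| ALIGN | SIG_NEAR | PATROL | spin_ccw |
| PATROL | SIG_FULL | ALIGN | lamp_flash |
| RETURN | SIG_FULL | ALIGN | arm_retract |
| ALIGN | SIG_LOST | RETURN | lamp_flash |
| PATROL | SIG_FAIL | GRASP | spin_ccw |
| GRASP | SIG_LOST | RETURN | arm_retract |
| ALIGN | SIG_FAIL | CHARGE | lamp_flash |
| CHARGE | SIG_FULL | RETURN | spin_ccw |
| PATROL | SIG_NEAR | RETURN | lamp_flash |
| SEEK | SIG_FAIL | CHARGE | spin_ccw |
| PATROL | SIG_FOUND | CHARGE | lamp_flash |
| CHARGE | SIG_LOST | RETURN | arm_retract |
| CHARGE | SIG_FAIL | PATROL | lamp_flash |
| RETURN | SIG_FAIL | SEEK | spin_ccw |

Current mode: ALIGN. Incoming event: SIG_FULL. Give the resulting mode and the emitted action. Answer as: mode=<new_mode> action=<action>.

current mode = ALIGN; filter table to that mode:
  (ALIGN, SIG_FOUND) → (ALIGN, spin_ccw)
  (ALIGN, SIG_FULL) → (CHARGE, lamp_flash)  ← event matches
  (ALIGN, SIG_NEAR) → (PATROL, spin_ccw)
  (ALIGN, SIG_LOST) → (RETURN, lamp_flash)
  (ALIGN, SIG_FAIL) → (CHARGE, lamp_flash)
event = SIG_FULL selects (CHARGE, lamp_flash)

mode=CHARGE action=lamp_flash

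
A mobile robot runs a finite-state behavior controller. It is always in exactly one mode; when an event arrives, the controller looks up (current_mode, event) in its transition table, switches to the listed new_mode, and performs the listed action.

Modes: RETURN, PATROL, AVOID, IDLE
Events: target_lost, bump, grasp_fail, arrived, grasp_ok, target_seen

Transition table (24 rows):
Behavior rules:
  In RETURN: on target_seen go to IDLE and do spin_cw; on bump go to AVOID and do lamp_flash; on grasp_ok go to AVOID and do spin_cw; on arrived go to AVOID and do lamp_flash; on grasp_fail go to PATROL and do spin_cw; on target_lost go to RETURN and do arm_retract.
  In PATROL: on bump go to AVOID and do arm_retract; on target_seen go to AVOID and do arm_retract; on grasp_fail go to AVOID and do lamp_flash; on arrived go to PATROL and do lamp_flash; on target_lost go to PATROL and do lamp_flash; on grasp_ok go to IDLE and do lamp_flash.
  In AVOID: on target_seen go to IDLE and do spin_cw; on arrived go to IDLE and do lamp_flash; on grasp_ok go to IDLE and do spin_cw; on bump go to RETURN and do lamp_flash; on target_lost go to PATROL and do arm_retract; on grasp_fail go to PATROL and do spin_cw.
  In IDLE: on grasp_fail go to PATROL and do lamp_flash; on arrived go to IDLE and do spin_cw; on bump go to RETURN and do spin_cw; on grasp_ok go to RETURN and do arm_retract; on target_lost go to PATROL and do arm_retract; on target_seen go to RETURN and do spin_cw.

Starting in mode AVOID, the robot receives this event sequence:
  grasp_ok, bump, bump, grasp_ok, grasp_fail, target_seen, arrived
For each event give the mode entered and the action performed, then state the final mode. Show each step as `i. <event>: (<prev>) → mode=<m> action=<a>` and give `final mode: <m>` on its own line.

1. grasp_ok: (AVOID) → mode=IDLE action=spin_cw
2. bump: (IDLE) → mode=RETURN action=spin_cw
3. bump: (RETURN) → mode=AVOID action=lamp_flash
4. grasp_ok: (AVOID) → mode=IDLE action=spin_cw
5. grasp_fail: (IDLE) → mode=PATROL action=lamp_flash
6. target_seen: (PATROL) → mode=AVOID action=arm_retract
7. arrived: (AVOID) → mode=IDLE action=lamp_flash

final mode: IDLE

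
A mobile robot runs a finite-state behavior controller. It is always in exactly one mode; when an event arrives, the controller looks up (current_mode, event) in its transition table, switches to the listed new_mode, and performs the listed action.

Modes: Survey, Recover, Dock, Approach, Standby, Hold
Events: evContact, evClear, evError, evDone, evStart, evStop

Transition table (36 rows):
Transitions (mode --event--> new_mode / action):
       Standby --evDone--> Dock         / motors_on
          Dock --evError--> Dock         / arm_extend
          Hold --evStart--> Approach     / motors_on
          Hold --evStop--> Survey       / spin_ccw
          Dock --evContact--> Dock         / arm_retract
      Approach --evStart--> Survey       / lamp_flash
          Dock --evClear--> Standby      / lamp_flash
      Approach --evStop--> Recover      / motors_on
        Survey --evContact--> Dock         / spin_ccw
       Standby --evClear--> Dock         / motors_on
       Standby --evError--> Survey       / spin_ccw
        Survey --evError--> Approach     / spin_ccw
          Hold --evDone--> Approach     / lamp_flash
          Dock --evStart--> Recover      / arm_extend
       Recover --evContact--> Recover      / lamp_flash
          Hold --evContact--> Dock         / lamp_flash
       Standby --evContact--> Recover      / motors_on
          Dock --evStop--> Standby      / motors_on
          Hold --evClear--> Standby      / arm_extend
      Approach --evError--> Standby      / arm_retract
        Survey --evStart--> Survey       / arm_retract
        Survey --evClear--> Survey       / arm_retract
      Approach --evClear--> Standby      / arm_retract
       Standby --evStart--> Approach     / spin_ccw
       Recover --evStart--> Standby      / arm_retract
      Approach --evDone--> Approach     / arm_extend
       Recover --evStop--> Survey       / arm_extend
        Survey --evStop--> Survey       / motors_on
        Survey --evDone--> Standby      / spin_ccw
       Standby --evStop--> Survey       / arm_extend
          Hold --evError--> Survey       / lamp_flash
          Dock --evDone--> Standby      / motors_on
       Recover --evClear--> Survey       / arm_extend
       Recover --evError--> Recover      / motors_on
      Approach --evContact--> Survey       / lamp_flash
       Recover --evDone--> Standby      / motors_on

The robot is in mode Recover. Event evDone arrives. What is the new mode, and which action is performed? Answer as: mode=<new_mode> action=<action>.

current mode = Recover; filter table to that mode:
  (Recover, evContact) → (Recover, lamp_flash)
  (Recover, evStart) → (Standby, arm_retract)
  (Recover, evStop) → (Survey, arm_extend)
  (Recover, evClear) → (Survey, arm_extend)
  (Recover, evError) → (Recover, motors_on)
  (Recover, evDone) → (Standby, motors_on)  ← event matches
event = evDone selects (Standby, motors_on)

mode=Standby action=motors_on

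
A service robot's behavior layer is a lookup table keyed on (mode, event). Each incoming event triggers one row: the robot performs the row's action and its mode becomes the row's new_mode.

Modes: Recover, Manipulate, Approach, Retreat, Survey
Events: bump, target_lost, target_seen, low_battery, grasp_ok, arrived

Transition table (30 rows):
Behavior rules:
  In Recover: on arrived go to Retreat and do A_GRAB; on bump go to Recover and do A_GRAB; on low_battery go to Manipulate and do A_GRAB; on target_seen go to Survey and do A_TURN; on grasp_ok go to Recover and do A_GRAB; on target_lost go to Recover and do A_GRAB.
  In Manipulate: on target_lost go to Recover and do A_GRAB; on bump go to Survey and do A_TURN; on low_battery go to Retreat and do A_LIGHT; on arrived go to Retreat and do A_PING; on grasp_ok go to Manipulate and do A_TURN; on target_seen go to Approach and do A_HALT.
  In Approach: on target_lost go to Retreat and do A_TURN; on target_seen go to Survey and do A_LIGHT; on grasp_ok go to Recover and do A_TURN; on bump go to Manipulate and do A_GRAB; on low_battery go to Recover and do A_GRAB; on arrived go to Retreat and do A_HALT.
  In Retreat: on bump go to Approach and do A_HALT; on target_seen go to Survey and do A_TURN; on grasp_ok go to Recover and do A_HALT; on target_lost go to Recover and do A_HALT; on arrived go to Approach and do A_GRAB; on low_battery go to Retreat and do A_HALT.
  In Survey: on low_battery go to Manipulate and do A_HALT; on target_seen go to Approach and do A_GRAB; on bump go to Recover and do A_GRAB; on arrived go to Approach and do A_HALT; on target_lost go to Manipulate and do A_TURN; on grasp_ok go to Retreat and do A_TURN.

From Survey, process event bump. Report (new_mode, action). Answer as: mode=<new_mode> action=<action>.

current mode = Survey; filter table to that mode:
  (Survey, low_battery) → (Manipulate, A_HALT)
  (Survey, target_seen) → (Approach, A_GRAB)
  (Survey, bump) → (Recover, A_GRAB)  ← event matches
  (Survey, arrived) → (Approach, A_HALT)
  (Survey, target_lost) → (Manipulate, A_TURN)
  (Survey, grasp_ok) → (Retreat, A_TURN)
event = bump selects (Recover, A_GRAB)

mode=Recover action=A_GRAB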